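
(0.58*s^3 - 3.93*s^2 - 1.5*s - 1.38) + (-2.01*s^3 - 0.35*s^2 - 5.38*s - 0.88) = -1.43*s^3 - 4.28*s^2 - 6.88*s - 2.26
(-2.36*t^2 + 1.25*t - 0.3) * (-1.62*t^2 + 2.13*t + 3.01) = 3.8232*t^4 - 7.0518*t^3 - 3.9551*t^2 + 3.1235*t - 0.903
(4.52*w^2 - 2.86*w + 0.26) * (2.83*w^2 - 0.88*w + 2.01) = 12.7916*w^4 - 12.0714*w^3 + 12.3378*w^2 - 5.9774*w + 0.5226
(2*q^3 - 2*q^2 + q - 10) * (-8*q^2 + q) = -16*q^5 + 18*q^4 - 10*q^3 + 81*q^2 - 10*q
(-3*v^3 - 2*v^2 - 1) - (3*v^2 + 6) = -3*v^3 - 5*v^2 - 7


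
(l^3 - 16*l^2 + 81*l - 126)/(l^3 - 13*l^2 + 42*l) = (l - 3)/l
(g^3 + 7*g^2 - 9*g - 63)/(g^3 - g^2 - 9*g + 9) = (g + 7)/(g - 1)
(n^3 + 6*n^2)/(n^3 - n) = n*(n + 6)/(n^2 - 1)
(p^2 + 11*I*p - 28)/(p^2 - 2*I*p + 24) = (p + 7*I)/(p - 6*I)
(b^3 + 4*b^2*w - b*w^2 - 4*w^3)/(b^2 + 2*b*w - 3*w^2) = (b^2 + 5*b*w + 4*w^2)/(b + 3*w)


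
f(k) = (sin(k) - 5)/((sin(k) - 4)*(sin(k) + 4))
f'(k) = -(sin(k) - 5)*cos(k)/((sin(k) - 4)*(sin(k) + 4)^2) - (sin(k) - 5)*cos(k)/((sin(k) - 4)^2*(sin(k) + 4)) + cos(k)/((sin(k) - 4)*(sin(k) + 4))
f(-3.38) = 0.30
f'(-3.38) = 0.05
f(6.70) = 0.29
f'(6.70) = -0.04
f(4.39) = 0.39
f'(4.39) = 0.04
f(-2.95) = 0.33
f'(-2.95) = 0.07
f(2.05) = 0.27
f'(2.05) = 0.02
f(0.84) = 0.28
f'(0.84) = -0.03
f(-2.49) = 0.36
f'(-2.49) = 0.07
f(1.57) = 0.27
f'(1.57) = -0.00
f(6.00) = 0.33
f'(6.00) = -0.07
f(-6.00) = 0.30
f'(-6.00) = -0.05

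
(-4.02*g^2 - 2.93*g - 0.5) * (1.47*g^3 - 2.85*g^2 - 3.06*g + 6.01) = -5.9094*g^5 + 7.1499*g^4 + 19.9167*g^3 - 13.7694*g^2 - 16.0793*g - 3.005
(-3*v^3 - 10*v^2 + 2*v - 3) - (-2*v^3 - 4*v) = -v^3 - 10*v^2 + 6*v - 3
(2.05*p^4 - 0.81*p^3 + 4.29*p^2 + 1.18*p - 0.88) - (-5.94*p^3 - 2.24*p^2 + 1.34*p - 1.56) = 2.05*p^4 + 5.13*p^3 + 6.53*p^2 - 0.16*p + 0.68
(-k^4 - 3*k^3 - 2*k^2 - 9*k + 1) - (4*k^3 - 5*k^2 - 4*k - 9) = -k^4 - 7*k^3 + 3*k^2 - 5*k + 10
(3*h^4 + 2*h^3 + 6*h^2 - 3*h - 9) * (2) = 6*h^4 + 4*h^3 + 12*h^2 - 6*h - 18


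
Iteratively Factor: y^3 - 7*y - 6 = (y - 3)*(y^2 + 3*y + 2) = (y - 3)*(y + 2)*(y + 1)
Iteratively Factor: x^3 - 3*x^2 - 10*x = (x)*(x^2 - 3*x - 10) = x*(x - 5)*(x + 2)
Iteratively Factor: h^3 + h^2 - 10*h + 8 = (h + 4)*(h^2 - 3*h + 2) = (h - 2)*(h + 4)*(h - 1)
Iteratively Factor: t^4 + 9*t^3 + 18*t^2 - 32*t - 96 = (t + 3)*(t^3 + 6*t^2 - 32) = (t - 2)*(t + 3)*(t^2 + 8*t + 16) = (t - 2)*(t + 3)*(t + 4)*(t + 4)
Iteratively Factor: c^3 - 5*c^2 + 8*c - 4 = (c - 2)*(c^2 - 3*c + 2) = (c - 2)*(c - 1)*(c - 2)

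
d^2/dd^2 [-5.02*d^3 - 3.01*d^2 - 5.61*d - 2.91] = -30.12*d - 6.02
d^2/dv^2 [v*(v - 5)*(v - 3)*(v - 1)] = 12*v^2 - 54*v + 46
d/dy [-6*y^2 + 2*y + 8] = 2 - 12*y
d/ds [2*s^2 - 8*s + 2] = 4*s - 8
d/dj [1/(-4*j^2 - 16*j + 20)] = (j + 2)/(2*(j^2 + 4*j - 5)^2)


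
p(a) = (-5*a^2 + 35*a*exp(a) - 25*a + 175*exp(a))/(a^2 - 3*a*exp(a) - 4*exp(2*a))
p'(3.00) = 2.47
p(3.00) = -3.08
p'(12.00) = 0.00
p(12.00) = 0.00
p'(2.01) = 5.12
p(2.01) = -6.68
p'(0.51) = 23.14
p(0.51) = -22.95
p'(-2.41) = 5.91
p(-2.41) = 6.12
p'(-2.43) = 5.77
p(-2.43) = 6.01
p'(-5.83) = 0.74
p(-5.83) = -0.71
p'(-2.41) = 5.91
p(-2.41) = 6.12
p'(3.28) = 2.00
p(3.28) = -2.46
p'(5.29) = 0.39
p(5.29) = -0.44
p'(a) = (35*a*exp(a) - 10*a + 210*exp(a) - 25)/(a^2 - 3*a*exp(a) - 4*exp(2*a)) + (-5*a^2 + 35*a*exp(a) - 25*a + 175*exp(a))*(3*a*exp(a) - 2*a + 8*exp(2*a) + 3*exp(a))/(a^2 - 3*a*exp(a) - 4*exp(2*a))^2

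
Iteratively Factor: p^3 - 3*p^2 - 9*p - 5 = (p + 1)*(p^2 - 4*p - 5) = (p + 1)^2*(p - 5)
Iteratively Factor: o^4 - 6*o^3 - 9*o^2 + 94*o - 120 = (o - 3)*(o^3 - 3*o^2 - 18*o + 40) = (o - 5)*(o - 3)*(o^2 + 2*o - 8) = (o - 5)*(o - 3)*(o + 4)*(o - 2)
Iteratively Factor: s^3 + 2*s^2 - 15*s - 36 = (s - 4)*(s^2 + 6*s + 9) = (s - 4)*(s + 3)*(s + 3)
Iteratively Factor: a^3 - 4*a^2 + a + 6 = (a - 3)*(a^2 - a - 2) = (a - 3)*(a - 2)*(a + 1)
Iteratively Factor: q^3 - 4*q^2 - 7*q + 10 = (q - 5)*(q^2 + q - 2) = (q - 5)*(q + 2)*(q - 1)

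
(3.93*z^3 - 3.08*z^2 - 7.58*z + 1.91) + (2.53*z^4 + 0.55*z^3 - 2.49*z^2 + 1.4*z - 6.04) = 2.53*z^4 + 4.48*z^3 - 5.57*z^2 - 6.18*z - 4.13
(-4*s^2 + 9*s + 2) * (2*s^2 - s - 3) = -8*s^4 + 22*s^3 + 7*s^2 - 29*s - 6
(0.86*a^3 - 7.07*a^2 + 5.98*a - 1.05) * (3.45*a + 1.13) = 2.967*a^4 - 23.4197*a^3 + 12.6419*a^2 + 3.1349*a - 1.1865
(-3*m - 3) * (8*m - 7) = -24*m^2 - 3*m + 21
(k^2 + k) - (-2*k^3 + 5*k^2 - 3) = 2*k^3 - 4*k^2 + k + 3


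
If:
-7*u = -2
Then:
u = 2/7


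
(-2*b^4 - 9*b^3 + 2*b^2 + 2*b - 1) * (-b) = 2*b^5 + 9*b^4 - 2*b^3 - 2*b^2 + b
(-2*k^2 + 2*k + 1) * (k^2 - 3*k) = -2*k^4 + 8*k^3 - 5*k^2 - 3*k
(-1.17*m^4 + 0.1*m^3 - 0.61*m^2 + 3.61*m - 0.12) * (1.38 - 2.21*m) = 2.5857*m^5 - 1.8356*m^4 + 1.4861*m^3 - 8.8199*m^2 + 5.247*m - 0.1656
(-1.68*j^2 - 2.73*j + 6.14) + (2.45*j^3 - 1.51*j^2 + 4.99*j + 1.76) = 2.45*j^3 - 3.19*j^2 + 2.26*j + 7.9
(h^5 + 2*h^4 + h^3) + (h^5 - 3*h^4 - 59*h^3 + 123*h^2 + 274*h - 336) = 2*h^5 - h^4 - 58*h^3 + 123*h^2 + 274*h - 336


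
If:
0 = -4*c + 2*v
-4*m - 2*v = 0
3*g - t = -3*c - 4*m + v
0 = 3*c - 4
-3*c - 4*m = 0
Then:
No Solution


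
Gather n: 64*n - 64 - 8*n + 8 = 56*n - 56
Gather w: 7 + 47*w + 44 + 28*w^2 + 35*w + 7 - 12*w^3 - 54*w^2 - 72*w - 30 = -12*w^3 - 26*w^2 + 10*w + 28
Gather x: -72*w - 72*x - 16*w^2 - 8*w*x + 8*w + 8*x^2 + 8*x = -16*w^2 - 64*w + 8*x^2 + x*(-8*w - 64)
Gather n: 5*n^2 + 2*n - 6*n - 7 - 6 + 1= 5*n^2 - 4*n - 12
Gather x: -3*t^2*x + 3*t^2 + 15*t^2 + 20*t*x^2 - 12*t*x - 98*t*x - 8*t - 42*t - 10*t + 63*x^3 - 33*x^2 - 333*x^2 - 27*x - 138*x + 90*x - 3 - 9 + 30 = 18*t^2 - 60*t + 63*x^3 + x^2*(20*t - 366) + x*(-3*t^2 - 110*t - 75) + 18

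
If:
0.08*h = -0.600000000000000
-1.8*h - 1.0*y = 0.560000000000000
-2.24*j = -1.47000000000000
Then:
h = -7.50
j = 0.66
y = 12.94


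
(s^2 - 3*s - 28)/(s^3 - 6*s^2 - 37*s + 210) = (s + 4)/(s^2 + s - 30)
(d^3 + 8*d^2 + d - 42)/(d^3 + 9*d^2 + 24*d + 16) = (d^3 + 8*d^2 + d - 42)/(d^3 + 9*d^2 + 24*d + 16)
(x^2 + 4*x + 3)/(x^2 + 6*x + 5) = (x + 3)/(x + 5)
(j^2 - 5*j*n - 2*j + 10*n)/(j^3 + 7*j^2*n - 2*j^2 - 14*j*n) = (j - 5*n)/(j*(j + 7*n))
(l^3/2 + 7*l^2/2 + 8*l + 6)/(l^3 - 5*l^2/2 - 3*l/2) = (l^3 + 7*l^2 + 16*l + 12)/(l*(2*l^2 - 5*l - 3))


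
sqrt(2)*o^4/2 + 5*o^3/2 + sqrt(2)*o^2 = o^2*(o + 2*sqrt(2))*(sqrt(2)*o/2 + 1/2)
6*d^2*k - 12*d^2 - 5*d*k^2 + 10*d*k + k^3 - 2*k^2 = (-3*d + k)*(-2*d + k)*(k - 2)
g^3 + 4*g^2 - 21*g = g*(g - 3)*(g + 7)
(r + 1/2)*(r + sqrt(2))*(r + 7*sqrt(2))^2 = r^4 + r^3/2 + 15*sqrt(2)*r^3 + 15*sqrt(2)*r^2/2 + 126*r^2 + 63*r + 98*sqrt(2)*r + 49*sqrt(2)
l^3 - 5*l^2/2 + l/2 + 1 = (l - 2)*(l - 1)*(l + 1/2)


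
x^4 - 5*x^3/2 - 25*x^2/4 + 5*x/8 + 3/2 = (x - 4)*(x - 1/2)*(x + 1/2)*(x + 3/2)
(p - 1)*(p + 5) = p^2 + 4*p - 5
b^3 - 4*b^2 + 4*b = b*(b - 2)^2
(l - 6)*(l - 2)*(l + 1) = l^3 - 7*l^2 + 4*l + 12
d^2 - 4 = (d - 2)*(d + 2)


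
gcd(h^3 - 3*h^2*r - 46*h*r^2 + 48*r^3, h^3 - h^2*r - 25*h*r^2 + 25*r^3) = -h + r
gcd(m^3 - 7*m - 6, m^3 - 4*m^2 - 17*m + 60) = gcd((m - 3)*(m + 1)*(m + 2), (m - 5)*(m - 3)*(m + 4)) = m - 3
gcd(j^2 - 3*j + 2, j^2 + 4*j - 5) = j - 1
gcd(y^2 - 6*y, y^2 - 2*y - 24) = y - 6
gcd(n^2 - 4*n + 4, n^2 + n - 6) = n - 2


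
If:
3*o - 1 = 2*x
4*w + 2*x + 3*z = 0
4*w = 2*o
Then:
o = 1/5 - 3*z/5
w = 1/10 - 3*z/10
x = -9*z/10 - 1/5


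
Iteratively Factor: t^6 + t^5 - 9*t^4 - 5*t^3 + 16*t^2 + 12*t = (t)*(t^5 + t^4 - 9*t^3 - 5*t^2 + 16*t + 12) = t*(t + 1)*(t^4 - 9*t^2 + 4*t + 12) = t*(t - 2)*(t + 1)*(t^3 + 2*t^2 - 5*t - 6) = t*(t - 2)^2*(t + 1)*(t^2 + 4*t + 3) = t*(t - 2)^2*(t + 1)*(t + 3)*(t + 1)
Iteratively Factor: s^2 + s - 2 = (s - 1)*(s + 2)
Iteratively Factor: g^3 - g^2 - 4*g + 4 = (g - 1)*(g^2 - 4) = (g - 1)*(g + 2)*(g - 2)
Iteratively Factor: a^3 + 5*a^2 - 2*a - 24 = (a + 3)*(a^2 + 2*a - 8) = (a + 3)*(a + 4)*(a - 2)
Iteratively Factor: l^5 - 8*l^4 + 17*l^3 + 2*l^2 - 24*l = (l - 3)*(l^4 - 5*l^3 + 2*l^2 + 8*l) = (l - 3)*(l + 1)*(l^3 - 6*l^2 + 8*l) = l*(l - 3)*(l + 1)*(l^2 - 6*l + 8) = l*(l - 3)*(l - 2)*(l + 1)*(l - 4)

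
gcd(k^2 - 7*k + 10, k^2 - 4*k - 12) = 1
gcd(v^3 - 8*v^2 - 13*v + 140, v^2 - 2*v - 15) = v - 5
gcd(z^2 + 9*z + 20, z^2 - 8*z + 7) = 1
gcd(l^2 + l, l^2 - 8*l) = l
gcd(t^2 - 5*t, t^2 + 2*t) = t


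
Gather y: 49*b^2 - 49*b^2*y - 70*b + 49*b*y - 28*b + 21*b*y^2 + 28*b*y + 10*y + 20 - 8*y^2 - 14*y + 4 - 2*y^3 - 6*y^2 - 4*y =49*b^2 - 98*b - 2*y^3 + y^2*(21*b - 14) + y*(-49*b^2 + 77*b - 8) + 24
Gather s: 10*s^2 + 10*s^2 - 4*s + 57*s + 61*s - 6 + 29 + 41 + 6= 20*s^2 + 114*s + 70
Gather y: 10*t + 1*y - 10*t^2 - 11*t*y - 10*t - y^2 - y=-10*t^2 - 11*t*y - y^2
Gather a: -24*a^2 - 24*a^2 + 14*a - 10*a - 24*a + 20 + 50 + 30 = -48*a^2 - 20*a + 100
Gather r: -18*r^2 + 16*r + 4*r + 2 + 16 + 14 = -18*r^2 + 20*r + 32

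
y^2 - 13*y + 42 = (y - 7)*(y - 6)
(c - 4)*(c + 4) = c^2 - 16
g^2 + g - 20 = (g - 4)*(g + 5)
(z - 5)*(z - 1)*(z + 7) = z^3 + z^2 - 37*z + 35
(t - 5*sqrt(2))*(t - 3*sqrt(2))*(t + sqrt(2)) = t^3 - 7*sqrt(2)*t^2 + 14*t + 30*sqrt(2)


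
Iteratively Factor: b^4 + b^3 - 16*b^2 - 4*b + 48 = (b - 3)*(b^3 + 4*b^2 - 4*b - 16) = (b - 3)*(b + 2)*(b^2 + 2*b - 8) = (b - 3)*(b - 2)*(b + 2)*(b + 4)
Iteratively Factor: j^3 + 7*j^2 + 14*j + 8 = (j + 1)*(j^2 + 6*j + 8) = (j + 1)*(j + 4)*(j + 2)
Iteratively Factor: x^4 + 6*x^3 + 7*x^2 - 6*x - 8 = (x + 4)*(x^3 + 2*x^2 - x - 2) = (x + 1)*(x + 4)*(x^2 + x - 2) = (x - 1)*(x + 1)*(x + 4)*(x + 2)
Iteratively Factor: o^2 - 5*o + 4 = (o - 1)*(o - 4)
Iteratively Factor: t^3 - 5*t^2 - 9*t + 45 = (t - 5)*(t^2 - 9) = (t - 5)*(t + 3)*(t - 3)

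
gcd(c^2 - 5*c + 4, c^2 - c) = c - 1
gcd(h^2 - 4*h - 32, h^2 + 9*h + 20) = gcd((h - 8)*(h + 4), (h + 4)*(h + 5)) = h + 4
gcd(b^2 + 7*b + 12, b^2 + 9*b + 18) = b + 3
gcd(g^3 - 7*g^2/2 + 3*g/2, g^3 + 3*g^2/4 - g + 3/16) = g - 1/2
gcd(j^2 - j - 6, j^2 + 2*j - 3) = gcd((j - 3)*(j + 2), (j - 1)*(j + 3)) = 1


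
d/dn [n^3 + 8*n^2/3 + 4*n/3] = 3*n^2 + 16*n/3 + 4/3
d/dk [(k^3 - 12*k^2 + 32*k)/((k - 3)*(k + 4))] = (k^4 + 2*k^3 - 80*k^2 + 288*k - 384)/(k^4 + 2*k^3 - 23*k^2 - 24*k + 144)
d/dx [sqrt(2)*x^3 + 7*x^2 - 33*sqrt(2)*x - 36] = 3*sqrt(2)*x^2 + 14*x - 33*sqrt(2)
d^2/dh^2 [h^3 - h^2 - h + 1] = 6*h - 2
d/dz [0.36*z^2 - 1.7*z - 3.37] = 0.72*z - 1.7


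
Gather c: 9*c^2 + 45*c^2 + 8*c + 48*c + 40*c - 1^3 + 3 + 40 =54*c^2 + 96*c + 42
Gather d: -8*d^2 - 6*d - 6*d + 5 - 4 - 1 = -8*d^2 - 12*d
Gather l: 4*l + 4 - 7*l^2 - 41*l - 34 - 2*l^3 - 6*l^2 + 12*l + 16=-2*l^3 - 13*l^2 - 25*l - 14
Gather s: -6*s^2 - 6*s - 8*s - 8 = -6*s^2 - 14*s - 8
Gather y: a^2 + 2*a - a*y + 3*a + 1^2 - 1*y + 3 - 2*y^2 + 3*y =a^2 + 5*a - 2*y^2 + y*(2 - a) + 4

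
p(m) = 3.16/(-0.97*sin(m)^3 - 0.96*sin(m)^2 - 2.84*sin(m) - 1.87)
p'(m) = 3.16*(2.91*sin(m)^2*cos(m) + 1.92*sin(m)*cos(m) + 2.84*cos(m))/(-0.97*sin(m)^3 - 0.96*sin(m)^2 - 2.84*sin(m) - 1.87)^2 = (9.1956*sin(m)^2 + 6.0672*sin(m) + 8.9744)*cos(m)/(0.97*sin(m)^3 + 0.96*sin(m)^2 + 2.84*sin(m) + 1.87)^2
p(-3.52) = -1.02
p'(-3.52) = -1.21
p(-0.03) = -1.77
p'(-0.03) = 2.76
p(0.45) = -0.94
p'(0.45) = 1.06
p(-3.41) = -1.17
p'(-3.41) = -1.48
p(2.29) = -0.64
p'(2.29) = -0.50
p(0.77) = -0.68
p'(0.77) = 0.59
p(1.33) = -0.49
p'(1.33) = 0.14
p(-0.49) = -4.90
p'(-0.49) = 17.30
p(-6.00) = -1.15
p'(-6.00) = 1.44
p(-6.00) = -1.15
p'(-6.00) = 1.44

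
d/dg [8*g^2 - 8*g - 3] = 16*g - 8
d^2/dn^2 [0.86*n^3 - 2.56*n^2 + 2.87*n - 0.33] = 5.16*n - 5.12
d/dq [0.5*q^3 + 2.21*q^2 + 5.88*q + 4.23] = 1.5*q^2 + 4.42*q + 5.88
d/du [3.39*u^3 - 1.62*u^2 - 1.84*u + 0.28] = 10.17*u^2 - 3.24*u - 1.84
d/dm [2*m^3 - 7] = 6*m^2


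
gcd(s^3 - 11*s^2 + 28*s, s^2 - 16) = s - 4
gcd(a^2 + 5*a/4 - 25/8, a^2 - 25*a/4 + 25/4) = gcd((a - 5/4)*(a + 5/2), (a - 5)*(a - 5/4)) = a - 5/4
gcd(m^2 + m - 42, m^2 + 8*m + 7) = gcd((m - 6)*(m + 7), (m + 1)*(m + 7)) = m + 7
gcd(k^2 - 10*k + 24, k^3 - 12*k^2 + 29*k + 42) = k - 6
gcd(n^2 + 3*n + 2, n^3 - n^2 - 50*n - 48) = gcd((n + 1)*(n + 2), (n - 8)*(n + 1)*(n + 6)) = n + 1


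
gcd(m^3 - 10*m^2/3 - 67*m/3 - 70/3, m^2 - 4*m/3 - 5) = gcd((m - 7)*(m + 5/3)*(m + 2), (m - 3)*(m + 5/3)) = m + 5/3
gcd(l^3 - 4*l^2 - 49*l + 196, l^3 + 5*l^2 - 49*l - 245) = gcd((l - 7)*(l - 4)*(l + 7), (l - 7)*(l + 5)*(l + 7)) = l^2 - 49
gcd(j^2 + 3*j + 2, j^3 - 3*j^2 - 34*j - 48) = j + 2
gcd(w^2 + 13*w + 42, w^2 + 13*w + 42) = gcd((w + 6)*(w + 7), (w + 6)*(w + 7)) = w^2 + 13*w + 42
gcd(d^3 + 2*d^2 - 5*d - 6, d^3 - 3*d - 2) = d^2 - d - 2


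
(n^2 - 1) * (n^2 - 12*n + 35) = n^4 - 12*n^3 + 34*n^2 + 12*n - 35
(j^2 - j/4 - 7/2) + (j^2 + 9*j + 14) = 2*j^2 + 35*j/4 + 21/2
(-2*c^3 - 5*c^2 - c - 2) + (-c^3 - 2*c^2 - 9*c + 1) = -3*c^3 - 7*c^2 - 10*c - 1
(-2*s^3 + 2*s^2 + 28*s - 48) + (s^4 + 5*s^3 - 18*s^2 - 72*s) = s^4 + 3*s^3 - 16*s^2 - 44*s - 48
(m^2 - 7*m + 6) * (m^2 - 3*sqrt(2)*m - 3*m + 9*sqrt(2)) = m^4 - 10*m^3 - 3*sqrt(2)*m^3 + 27*m^2 + 30*sqrt(2)*m^2 - 81*sqrt(2)*m - 18*m + 54*sqrt(2)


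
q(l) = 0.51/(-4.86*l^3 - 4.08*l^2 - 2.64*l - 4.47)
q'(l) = 0.51*(14.58*l^2 + 8.16*l + 2.64)/(-4.86*l^3 - 4.08*l^2 - 2.64*l - 4.47)^2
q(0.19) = -0.10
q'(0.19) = 0.09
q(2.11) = -0.01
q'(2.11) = 0.01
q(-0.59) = -0.15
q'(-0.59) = 0.13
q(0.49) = -0.07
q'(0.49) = 0.10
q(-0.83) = -0.22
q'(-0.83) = 0.56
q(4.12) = -0.00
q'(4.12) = 0.00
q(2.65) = -0.00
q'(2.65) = 0.00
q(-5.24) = 0.00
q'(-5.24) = 0.00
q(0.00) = -0.11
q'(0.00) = 0.07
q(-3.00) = 0.01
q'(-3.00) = 0.01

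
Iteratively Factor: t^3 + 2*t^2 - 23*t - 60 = (t + 3)*(t^2 - t - 20) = (t - 5)*(t + 3)*(t + 4)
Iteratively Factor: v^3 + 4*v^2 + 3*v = (v + 1)*(v^2 + 3*v) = (v + 1)*(v + 3)*(v)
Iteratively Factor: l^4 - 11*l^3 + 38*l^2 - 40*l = (l - 2)*(l^3 - 9*l^2 + 20*l) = l*(l - 2)*(l^2 - 9*l + 20) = l*(l - 5)*(l - 2)*(l - 4)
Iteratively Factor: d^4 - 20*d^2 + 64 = (d + 2)*(d^3 - 2*d^2 - 16*d + 32) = (d + 2)*(d + 4)*(d^2 - 6*d + 8) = (d - 4)*(d + 2)*(d + 4)*(d - 2)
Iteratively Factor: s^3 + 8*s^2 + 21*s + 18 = (s + 3)*(s^2 + 5*s + 6) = (s + 3)^2*(s + 2)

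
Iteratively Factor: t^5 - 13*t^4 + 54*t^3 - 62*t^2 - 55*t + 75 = (t + 1)*(t^4 - 14*t^3 + 68*t^2 - 130*t + 75) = (t - 1)*(t + 1)*(t^3 - 13*t^2 + 55*t - 75) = (t - 3)*(t - 1)*(t + 1)*(t^2 - 10*t + 25) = (t - 5)*(t - 3)*(t - 1)*(t + 1)*(t - 5)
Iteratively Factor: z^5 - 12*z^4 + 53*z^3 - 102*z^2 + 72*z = (z - 2)*(z^4 - 10*z^3 + 33*z^2 - 36*z) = (z - 3)*(z - 2)*(z^3 - 7*z^2 + 12*z) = (z - 3)^2*(z - 2)*(z^2 - 4*z) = z*(z - 3)^2*(z - 2)*(z - 4)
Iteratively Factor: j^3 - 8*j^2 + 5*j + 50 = (j - 5)*(j^2 - 3*j - 10) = (j - 5)^2*(j + 2)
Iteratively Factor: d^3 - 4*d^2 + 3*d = (d - 1)*(d^2 - 3*d) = d*(d - 1)*(d - 3)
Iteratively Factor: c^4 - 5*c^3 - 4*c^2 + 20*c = (c - 2)*(c^3 - 3*c^2 - 10*c) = (c - 5)*(c - 2)*(c^2 + 2*c) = c*(c - 5)*(c - 2)*(c + 2)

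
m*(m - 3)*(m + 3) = m^3 - 9*m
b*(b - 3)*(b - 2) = b^3 - 5*b^2 + 6*b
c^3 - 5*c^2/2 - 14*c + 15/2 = (c - 5)*(c - 1/2)*(c + 3)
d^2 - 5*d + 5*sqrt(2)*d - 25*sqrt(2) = (d - 5)*(d + 5*sqrt(2))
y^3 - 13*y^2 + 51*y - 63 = (y - 7)*(y - 3)^2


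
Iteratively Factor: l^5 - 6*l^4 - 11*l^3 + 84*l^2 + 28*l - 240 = (l + 2)*(l^4 - 8*l^3 + 5*l^2 + 74*l - 120) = (l - 5)*(l + 2)*(l^3 - 3*l^2 - 10*l + 24) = (l - 5)*(l - 2)*(l + 2)*(l^2 - l - 12) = (l - 5)*(l - 2)*(l + 2)*(l + 3)*(l - 4)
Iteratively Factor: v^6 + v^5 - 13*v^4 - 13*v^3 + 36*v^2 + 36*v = (v - 2)*(v^5 + 3*v^4 - 7*v^3 - 27*v^2 - 18*v) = v*(v - 2)*(v^4 + 3*v^3 - 7*v^2 - 27*v - 18) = v*(v - 2)*(v + 3)*(v^3 - 7*v - 6) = v*(v - 3)*(v - 2)*(v + 3)*(v^2 + 3*v + 2) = v*(v - 3)*(v - 2)*(v + 1)*(v + 3)*(v + 2)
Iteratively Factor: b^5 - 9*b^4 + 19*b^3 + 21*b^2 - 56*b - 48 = (b - 3)*(b^4 - 6*b^3 + b^2 + 24*b + 16) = (b - 3)*(b + 1)*(b^3 - 7*b^2 + 8*b + 16) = (b - 4)*(b - 3)*(b + 1)*(b^2 - 3*b - 4) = (b - 4)^2*(b - 3)*(b + 1)*(b + 1)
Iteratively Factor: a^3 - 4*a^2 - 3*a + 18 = (a - 3)*(a^2 - a - 6) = (a - 3)^2*(a + 2)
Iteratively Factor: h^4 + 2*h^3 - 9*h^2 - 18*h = (h)*(h^3 + 2*h^2 - 9*h - 18) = h*(h + 3)*(h^2 - h - 6) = h*(h + 2)*(h + 3)*(h - 3)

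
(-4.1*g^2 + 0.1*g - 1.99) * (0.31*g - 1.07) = -1.271*g^3 + 4.418*g^2 - 0.7239*g + 2.1293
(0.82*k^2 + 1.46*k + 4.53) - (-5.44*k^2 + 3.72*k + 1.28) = 6.26*k^2 - 2.26*k + 3.25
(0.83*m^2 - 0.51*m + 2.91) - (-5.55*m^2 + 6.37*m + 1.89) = 6.38*m^2 - 6.88*m + 1.02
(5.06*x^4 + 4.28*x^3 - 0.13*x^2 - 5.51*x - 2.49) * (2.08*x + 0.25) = 10.5248*x^5 + 10.1674*x^4 + 0.7996*x^3 - 11.4933*x^2 - 6.5567*x - 0.6225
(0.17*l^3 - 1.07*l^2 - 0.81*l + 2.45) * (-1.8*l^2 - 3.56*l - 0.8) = -0.306*l^5 + 1.3208*l^4 + 5.1312*l^3 - 0.6704*l^2 - 8.074*l - 1.96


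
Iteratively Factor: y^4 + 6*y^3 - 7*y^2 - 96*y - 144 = (y + 3)*(y^3 + 3*y^2 - 16*y - 48) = (y + 3)*(y + 4)*(y^2 - y - 12) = (y - 4)*(y + 3)*(y + 4)*(y + 3)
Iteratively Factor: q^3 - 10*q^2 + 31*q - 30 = (q - 3)*(q^2 - 7*q + 10) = (q - 3)*(q - 2)*(q - 5)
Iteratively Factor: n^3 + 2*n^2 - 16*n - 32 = (n + 2)*(n^2 - 16) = (n - 4)*(n + 2)*(n + 4)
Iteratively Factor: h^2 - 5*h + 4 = (h - 4)*(h - 1)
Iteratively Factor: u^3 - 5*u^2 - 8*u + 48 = (u - 4)*(u^2 - u - 12) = (u - 4)^2*(u + 3)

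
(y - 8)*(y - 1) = y^2 - 9*y + 8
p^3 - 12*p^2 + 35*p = p*(p - 7)*(p - 5)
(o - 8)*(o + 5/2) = o^2 - 11*o/2 - 20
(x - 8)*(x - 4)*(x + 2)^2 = x^4 - 8*x^3 - 12*x^2 + 80*x + 128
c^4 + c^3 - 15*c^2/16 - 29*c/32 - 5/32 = (c - 1)*(c + 1/4)*(c + 1/2)*(c + 5/4)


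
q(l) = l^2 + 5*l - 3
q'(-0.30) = 4.40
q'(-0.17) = 4.66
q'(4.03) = 13.06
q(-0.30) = -4.41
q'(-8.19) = -11.38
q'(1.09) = 7.18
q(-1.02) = -7.06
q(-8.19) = 23.13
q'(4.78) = 14.56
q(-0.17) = -3.82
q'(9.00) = 23.00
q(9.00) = 123.00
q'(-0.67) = 3.66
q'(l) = 2*l + 5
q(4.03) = 33.39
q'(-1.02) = 2.96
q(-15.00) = 147.00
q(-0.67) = -5.90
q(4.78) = 43.75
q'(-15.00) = -25.00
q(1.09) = 3.64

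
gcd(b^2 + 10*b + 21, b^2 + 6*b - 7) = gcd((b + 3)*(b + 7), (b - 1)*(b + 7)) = b + 7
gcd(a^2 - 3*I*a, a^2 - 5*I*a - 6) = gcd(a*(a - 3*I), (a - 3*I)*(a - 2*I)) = a - 3*I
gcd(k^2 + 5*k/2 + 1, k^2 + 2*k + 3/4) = k + 1/2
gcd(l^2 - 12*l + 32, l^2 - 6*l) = 1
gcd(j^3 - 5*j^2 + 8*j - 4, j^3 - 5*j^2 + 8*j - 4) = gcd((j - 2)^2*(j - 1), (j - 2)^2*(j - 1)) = j^3 - 5*j^2 + 8*j - 4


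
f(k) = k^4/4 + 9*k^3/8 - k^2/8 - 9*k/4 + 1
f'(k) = k^3 + 27*k^2/8 - k/4 - 9/4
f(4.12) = 140.32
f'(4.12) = 123.94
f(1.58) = 3.13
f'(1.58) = 9.72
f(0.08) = 0.82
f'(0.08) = -2.25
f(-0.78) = 2.24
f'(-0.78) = -0.48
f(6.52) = 744.61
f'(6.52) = 416.76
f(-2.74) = -2.82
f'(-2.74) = 3.20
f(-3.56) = -3.18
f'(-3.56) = -3.70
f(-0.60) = 2.09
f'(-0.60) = -1.10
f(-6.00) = 91.00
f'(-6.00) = -95.25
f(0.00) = 1.00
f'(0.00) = -2.25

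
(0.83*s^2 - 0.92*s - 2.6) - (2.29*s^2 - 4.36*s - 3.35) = -1.46*s^2 + 3.44*s + 0.75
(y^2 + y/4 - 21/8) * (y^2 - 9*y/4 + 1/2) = y^4 - 2*y^3 - 43*y^2/16 + 193*y/32 - 21/16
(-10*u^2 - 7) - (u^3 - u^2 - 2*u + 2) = -u^3 - 9*u^2 + 2*u - 9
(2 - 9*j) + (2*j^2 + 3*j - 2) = 2*j^2 - 6*j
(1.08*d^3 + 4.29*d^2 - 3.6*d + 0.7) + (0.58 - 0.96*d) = 1.08*d^3 + 4.29*d^2 - 4.56*d + 1.28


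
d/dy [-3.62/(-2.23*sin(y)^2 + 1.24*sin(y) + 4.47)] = (4.4888 - 16.1452*sin(y))*cos(y)/(-2.23*sin(y)^2 + 1.24*sin(y) + 4.47)^2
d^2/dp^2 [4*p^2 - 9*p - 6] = 8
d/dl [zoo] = 0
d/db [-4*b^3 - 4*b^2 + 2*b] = -12*b^2 - 8*b + 2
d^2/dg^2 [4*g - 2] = 0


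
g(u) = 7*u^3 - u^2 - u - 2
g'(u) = 21*u^2 - 2*u - 1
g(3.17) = 207.77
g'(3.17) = 203.69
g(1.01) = 3.18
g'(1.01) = 18.40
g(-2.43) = -105.92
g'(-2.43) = 127.86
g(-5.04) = -918.53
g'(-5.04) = 542.51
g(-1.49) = -25.89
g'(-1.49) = 48.60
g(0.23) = -2.20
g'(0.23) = -0.35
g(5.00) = 843.00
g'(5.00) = 514.00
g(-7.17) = -2626.45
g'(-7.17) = 1092.93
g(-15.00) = -23837.00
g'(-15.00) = 4754.00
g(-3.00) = -197.00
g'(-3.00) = 194.00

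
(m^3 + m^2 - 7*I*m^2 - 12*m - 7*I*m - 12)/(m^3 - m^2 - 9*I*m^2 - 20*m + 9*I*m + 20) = (m^2 + m*(1 - 3*I) - 3*I)/(m^2 - m*(1 + 5*I) + 5*I)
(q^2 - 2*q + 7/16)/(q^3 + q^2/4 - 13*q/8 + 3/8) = (4*q - 7)/(2*(2*q^2 + q - 3))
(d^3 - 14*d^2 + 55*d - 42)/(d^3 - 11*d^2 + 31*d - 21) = (d - 6)/(d - 3)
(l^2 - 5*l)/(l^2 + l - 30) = l/(l + 6)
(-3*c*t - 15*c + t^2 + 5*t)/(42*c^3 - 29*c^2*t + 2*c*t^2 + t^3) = (t + 5)/(-14*c^2 + 5*c*t + t^2)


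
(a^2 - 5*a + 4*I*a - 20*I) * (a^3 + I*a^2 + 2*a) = a^5 - 5*a^4 + 5*I*a^4 - 2*a^3 - 25*I*a^3 + 10*a^2 + 8*I*a^2 - 40*I*a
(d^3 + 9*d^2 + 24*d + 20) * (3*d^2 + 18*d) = 3*d^5 + 45*d^4 + 234*d^3 + 492*d^2 + 360*d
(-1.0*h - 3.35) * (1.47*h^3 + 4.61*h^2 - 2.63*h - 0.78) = -1.47*h^4 - 9.5345*h^3 - 12.8135*h^2 + 9.5905*h + 2.613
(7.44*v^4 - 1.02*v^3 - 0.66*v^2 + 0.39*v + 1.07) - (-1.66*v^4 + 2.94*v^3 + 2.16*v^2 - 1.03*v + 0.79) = 9.1*v^4 - 3.96*v^3 - 2.82*v^2 + 1.42*v + 0.28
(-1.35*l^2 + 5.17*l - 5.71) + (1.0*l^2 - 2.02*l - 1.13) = -0.35*l^2 + 3.15*l - 6.84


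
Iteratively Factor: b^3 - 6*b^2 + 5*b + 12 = (b + 1)*(b^2 - 7*b + 12) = (b - 3)*(b + 1)*(b - 4)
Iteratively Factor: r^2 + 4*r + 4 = (r + 2)*(r + 2)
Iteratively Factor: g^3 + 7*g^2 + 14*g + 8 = (g + 2)*(g^2 + 5*g + 4) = (g + 2)*(g + 4)*(g + 1)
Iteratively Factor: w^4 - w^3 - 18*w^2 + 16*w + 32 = (w + 4)*(w^3 - 5*w^2 + 2*w + 8) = (w + 1)*(w + 4)*(w^2 - 6*w + 8) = (w - 2)*(w + 1)*(w + 4)*(w - 4)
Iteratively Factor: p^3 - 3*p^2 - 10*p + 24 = (p - 4)*(p^2 + p - 6) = (p - 4)*(p + 3)*(p - 2)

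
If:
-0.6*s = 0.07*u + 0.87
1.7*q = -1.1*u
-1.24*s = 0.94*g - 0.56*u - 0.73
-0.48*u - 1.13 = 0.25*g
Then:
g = 0.66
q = 1.75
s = -1.13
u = -2.70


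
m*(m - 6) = m^2 - 6*m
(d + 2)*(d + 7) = d^2 + 9*d + 14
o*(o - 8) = o^2 - 8*o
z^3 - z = z*(z - 1)*(z + 1)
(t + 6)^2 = t^2 + 12*t + 36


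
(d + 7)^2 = d^2 + 14*d + 49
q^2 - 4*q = q*(q - 4)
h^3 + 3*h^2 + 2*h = h*(h + 1)*(h + 2)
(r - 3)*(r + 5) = r^2 + 2*r - 15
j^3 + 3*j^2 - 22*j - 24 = (j - 4)*(j + 1)*(j + 6)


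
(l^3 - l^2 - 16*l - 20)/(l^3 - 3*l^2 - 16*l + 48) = (l^3 - l^2 - 16*l - 20)/(l^3 - 3*l^2 - 16*l + 48)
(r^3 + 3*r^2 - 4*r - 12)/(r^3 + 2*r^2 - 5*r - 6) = (r + 2)/(r + 1)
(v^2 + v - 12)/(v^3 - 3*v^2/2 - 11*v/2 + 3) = 2*(v + 4)/(2*v^2 + 3*v - 2)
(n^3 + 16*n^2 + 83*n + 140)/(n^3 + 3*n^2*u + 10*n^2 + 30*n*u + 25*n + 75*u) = (n^2 + 11*n + 28)/(n^2 + 3*n*u + 5*n + 15*u)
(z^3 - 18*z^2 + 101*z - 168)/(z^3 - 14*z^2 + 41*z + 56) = (z - 3)/(z + 1)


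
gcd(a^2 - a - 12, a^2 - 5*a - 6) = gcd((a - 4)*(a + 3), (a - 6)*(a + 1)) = 1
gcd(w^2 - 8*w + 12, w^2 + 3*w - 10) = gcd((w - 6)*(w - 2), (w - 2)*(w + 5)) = w - 2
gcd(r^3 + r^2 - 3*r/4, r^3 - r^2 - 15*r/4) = r^2 + 3*r/2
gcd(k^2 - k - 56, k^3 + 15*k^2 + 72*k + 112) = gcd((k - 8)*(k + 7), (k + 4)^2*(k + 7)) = k + 7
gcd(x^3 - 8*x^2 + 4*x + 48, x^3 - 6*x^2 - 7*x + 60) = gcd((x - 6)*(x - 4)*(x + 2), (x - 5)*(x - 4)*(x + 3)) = x - 4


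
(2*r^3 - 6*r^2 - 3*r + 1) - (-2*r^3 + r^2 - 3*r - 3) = 4*r^3 - 7*r^2 + 4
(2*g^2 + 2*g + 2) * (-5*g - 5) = -10*g^3 - 20*g^2 - 20*g - 10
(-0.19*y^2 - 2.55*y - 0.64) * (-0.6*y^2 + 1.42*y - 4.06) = 0.114*y^4 + 1.2602*y^3 - 2.4656*y^2 + 9.4442*y + 2.5984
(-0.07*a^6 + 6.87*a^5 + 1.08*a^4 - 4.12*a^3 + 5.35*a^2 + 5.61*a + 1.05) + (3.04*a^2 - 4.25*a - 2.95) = -0.07*a^6 + 6.87*a^5 + 1.08*a^4 - 4.12*a^3 + 8.39*a^2 + 1.36*a - 1.9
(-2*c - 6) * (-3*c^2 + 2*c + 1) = 6*c^3 + 14*c^2 - 14*c - 6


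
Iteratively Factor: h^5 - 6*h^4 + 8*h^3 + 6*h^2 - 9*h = (h - 1)*(h^4 - 5*h^3 + 3*h^2 + 9*h) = (h - 1)*(h + 1)*(h^3 - 6*h^2 + 9*h) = (h - 3)*(h - 1)*(h + 1)*(h^2 - 3*h) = h*(h - 3)*(h - 1)*(h + 1)*(h - 3)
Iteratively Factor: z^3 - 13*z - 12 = (z + 3)*(z^2 - 3*z - 4) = (z + 1)*(z + 3)*(z - 4)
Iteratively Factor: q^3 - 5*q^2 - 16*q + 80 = (q + 4)*(q^2 - 9*q + 20) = (q - 4)*(q + 4)*(q - 5)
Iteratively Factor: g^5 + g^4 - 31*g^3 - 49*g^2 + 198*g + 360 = (g + 2)*(g^4 - g^3 - 29*g^2 + 9*g + 180) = (g - 5)*(g + 2)*(g^3 + 4*g^2 - 9*g - 36) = (g - 5)*(g + 2)*(g + 4)*(g^2 - 9) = (g - 5)*(g + 2)*(g + 3)*(g + 4)*(g - 3)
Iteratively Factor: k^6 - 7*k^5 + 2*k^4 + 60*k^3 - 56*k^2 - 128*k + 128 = (k + 2)*(k^5 - 9*k^4 + 20*k^3 + 20*k^2 - 96*k + 64) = (k - 4)*(k + 2)*(k^4 - 5*k^3 + 20*k - 16) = (k - 4)*(k - 2)*(k + 2)*(k^3 - 3*k^2 - 6*k + 8) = (k - 4)*(k - 2)*(k + 2)^2*(k^2 - 5*k + 4) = (k - 4)^2*(k - 2)*(k + 2)^2*(k - 1)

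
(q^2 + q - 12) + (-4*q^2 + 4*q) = -3*q^2 + 5*q - 12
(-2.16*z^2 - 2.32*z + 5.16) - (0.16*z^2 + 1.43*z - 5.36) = -2.32*z^2 - 3.75*z + 10.52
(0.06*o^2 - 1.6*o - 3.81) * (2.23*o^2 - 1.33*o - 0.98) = 0.1338*o^4 - 3.6478*o^3 - 6.4271*o^2 + 6.6353*o + 3.7338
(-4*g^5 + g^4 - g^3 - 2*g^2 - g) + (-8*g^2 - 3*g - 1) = -4*g^5 + g^4 - g^3 - 10*g^2 - 4*g - 1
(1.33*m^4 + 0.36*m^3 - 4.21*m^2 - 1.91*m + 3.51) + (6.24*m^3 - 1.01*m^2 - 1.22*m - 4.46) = 1.33*m^4 + 6.6*m^3 - 5.22*m^2 - 3.13*m - 0.95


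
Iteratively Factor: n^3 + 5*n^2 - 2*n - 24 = (n - 2)*(n^2 + 7*n + 12) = (n - 2)*(n + 4)*(n + 3)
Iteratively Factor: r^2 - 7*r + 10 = (r - 5)*(r - 2)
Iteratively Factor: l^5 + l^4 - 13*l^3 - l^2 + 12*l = (l + 4)*(l^4 - 3*l^3 - l^2 + 3*l) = (l - 1)*(l + 4)*(l^3 - 2*l^2 - 3*l) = l*(l - 1)*(l + 4)*(l^2 - 2*l - 3) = l*(l - 1)*(l + 1)*(l + 4)*(l - 3)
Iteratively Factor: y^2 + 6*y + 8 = (y + 2)*(y + 4)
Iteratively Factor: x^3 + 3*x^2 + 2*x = (x + 2)*(x^2 + x) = x*(x + 2)*(x + 1)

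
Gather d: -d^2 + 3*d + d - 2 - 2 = -d^2 + 4*d - 4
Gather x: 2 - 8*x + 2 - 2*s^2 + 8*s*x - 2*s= -2*s^2 - 2*s + x*(8*s - 8) + 4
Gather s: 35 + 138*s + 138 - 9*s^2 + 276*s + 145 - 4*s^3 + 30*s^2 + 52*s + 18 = -4*s^3 + 21*s^2 + 466*s + 336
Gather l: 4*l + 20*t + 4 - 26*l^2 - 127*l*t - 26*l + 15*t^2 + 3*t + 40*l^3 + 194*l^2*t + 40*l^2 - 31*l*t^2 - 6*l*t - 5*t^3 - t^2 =40*l^3 + l^2*(194*t + 14) + l*(-31*t^2 - 133*t - 22) - 5*t^3 + 14*t^2 + 23*t + 4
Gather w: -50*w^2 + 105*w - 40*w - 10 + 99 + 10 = -50*w^2 + 65*w + 99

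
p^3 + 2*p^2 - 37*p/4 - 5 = (p - 5/2)*(p + 1/2)*(p + 4)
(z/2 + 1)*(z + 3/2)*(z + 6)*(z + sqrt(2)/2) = z^4/2 + sqrt(2)*z^3/4 + 19*z^3/4 + 19*sqrt(2)*z^2/8 + 12*z^2 + 6*sqrt(2)*z + 9*z + 9*sqrt(2)/2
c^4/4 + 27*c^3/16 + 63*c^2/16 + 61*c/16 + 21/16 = (c/4 + 1/4)*(c + 1)*(c + 7/4)*(c + 3)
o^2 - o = o*(o - 1)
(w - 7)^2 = w^2 - 14*w + 49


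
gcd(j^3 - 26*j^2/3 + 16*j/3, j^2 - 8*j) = j^2 - 8*j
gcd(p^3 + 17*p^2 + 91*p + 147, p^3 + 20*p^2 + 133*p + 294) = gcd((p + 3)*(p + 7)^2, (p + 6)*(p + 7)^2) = p^2 + 14*p + 49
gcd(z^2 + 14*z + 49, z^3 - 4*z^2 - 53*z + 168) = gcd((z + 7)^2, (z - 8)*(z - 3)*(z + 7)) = z + 7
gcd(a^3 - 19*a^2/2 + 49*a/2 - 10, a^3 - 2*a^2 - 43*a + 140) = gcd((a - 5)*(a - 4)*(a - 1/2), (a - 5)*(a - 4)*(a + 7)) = a^2 - 9*a + 20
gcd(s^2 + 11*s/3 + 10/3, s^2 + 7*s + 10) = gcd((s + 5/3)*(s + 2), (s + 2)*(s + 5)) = s + 2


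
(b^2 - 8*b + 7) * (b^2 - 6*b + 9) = b^4 - 14*b^3 + 64*b^2 - 114*b + 63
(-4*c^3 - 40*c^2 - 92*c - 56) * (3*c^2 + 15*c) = -12*c^5 - 180*c^4 - 876*c^3 - 1548*c^2 - 840*c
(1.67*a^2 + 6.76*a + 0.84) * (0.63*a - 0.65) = 1.0521*a^3 + 3.1733*a^2 - 3.8648*a - 0.546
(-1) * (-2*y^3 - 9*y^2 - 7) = 2*y^3 + 9*y^2 + 7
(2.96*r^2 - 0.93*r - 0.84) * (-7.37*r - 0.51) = -21.8152*r^3 + 5.3445*r^2 + 6.6651*r + 0.4284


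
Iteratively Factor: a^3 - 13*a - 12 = (a + 3)*(a^2 - 3*a - 4) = (a + 1)*(a + 3)*(a - 4)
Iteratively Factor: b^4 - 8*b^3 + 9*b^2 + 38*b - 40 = (b - 4)*(b^3 - 4*b^2 - 7*b + 10) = (b - 4)*(b + 2)*(b^2 - 6*b + 5) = (b - 4)*(b - 1)*(b + 2)*(b - 5)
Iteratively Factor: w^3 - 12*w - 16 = (w - 4)*(w^2 + 4*w + 4) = (w - 4)*(w + 2)*(w + 2)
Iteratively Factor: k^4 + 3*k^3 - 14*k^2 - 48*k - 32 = (k - 4)*(k^3 + 7*k^2 + 14*k + 8) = (k - 4)*(k + 2)*(k^2 + 5*k + 4) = (k - 4)*(k + 1)*(k + 2)*(k + 4)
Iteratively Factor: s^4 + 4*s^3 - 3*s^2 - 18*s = (s + 3)*(s^3 + s^2 - 6*s) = s*(s + 3)*(s^2 + s - 6) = s*(s - 2)*(s + 3)*(s + 3)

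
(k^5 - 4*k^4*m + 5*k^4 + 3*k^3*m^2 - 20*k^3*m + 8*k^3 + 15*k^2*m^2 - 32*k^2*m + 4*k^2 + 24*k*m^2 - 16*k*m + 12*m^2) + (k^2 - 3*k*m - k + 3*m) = k^5 - 4*k^4*m + 5*k^4 + 3*k^3*m^2 - 20*k^3*m + 8*k^3 + 15*k^2*m^2 - 32*k^2*m + 5*k^2 + 24*k*m^2 - 19*k*m - k + 12*m^2 + 3*m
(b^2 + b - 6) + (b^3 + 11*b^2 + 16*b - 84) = b^3 + 12*b^2 + 17*b - 90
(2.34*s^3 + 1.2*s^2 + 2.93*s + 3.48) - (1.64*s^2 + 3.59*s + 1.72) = 2.34*s^3 - 0.44*s^2 - 0.66*s + 1.76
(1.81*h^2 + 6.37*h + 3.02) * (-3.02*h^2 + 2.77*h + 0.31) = -5.4662*h^4 - 14.2237*h^3 + 9.0856*h^2 + 10.3401*h + 0.9362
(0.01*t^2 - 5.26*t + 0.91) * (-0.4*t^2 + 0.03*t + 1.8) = -0.004*t^4 + 2.1043*t^3 - 0.5038*t^2 - 9.4407*t + 1.638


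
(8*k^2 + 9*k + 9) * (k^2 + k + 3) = 8*k^4 + 17*k^3 + 42*k^2 + 36*k + 27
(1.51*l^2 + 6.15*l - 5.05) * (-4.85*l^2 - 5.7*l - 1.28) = -7.3235*l^4 - 38.4345*l^3 - 12.4953*l^2 + 20.913*l + 6.464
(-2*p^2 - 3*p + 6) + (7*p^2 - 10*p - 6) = 5*p^2 - 13*p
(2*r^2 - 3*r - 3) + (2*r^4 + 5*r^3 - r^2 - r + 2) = 2*r^4 + 5*r^3 + r^2 - 4*r - 1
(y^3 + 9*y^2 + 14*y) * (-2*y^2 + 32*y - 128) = -2*y^5 + 14*y^4 + 132*y^3 - 704*y^2 - 1792*y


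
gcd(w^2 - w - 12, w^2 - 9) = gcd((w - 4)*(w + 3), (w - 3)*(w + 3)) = w + 3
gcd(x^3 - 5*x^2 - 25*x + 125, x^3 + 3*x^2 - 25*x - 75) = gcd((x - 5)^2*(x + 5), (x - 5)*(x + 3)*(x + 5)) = x^2 - 25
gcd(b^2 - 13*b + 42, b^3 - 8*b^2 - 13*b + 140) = b - 7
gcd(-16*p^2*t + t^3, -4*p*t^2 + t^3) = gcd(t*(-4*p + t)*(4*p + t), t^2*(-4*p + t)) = 4*p*t - t^2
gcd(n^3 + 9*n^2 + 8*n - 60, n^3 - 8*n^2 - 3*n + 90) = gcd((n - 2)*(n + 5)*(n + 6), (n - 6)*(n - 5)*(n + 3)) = 1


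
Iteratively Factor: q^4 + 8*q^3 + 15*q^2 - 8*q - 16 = (q + 4)*(q^3 + 4*q^2 - q - 4) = (q + 4)^2*(q^2 - 1) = (q + 1)*(q + 4)^2*(q - 1)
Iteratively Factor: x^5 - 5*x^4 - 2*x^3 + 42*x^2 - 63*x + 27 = (x - 3)*(x^4 - 2*x^3 - 8*x^2 + 18*x - 9) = (x - 3)*(x - 1)*(x^3 - x^2 - 9*x + 9) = (x - 3)*(x - 1)^2*(x^2 - 9) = (x - 3)*(x - 1)^2*(x + 3)*(x - 3)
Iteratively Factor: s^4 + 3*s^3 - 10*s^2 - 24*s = (s)*(s^3 + 3*s^2 - 10*s - 24) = s*(s - 3)*(s^2 + 6*s + 8) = s*(s - 3)*(s + 4)*(s + 2)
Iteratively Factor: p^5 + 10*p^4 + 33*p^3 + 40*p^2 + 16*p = (p + 1)*(p^4 + 9*p^3 + 24*p^2 + 16*p) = (p + 1)^2*(p^3 + 8*p^2 + 16*p) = (p + 1)^2*(p + 4)*(p^2 + 4*p) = p*(p + 1)^2*(p + 4)*(p + 4)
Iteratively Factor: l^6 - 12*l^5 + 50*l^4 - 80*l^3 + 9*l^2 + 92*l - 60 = (l - 2)*(l^5 - 10*l^4 + 30*l^3 - 20*l^2 - 31*l + 30) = (l - 2)^2*(l^4 - 8*l^3 + 14*l^2 + 8*l - 15) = (l - 2)^2*(l + 1)*(l^3 - 9*l^2 + 23*l - 15) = (l - 5)*(l - 2)^2*(l + 1)*(l^2 - 4*l + 3) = (l - 5)*(l - 2)^2*(l - 1)*(l + 1)*(l - 3)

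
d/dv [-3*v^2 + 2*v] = 2 - 6*v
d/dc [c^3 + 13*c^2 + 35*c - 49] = 3*c^2 + 26*c + 35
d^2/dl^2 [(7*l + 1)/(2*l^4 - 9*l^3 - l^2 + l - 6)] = 2*(-(7*l + 1)*(8*l^3 - 27*l^2 - 2*l + 1)^2 + (-56*l^3 + 189*l^2 + 14*l + (7*l + 1)*(-12*l^2 + 27*l + 1) - 7)*(-2*l^4 + 9*l^3 + l^2 - l + 6))/(-2*l^4 + 9*l^3 + l^2 - l + 6)^3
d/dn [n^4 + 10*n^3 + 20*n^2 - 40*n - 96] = 4*n^3 + 30*n^2 + 40*n - 40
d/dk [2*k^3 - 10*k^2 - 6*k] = 6*k^2 - 20*k - 6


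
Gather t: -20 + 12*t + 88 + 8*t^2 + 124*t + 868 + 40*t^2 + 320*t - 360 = 48*t^2 + 456*t + 576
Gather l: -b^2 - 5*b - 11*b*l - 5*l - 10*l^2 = -b^2 - 5*b - 10*l^2 + l*(-11*b - 5)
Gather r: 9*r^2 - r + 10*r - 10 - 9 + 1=9*r^2 + 9*r - 18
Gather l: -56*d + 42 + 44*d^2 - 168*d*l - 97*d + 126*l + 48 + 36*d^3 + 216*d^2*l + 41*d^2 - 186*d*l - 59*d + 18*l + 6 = 36*d^3 + 85*d^2 - 212*d + l*(216*d^2 - 354*d + 144) + 96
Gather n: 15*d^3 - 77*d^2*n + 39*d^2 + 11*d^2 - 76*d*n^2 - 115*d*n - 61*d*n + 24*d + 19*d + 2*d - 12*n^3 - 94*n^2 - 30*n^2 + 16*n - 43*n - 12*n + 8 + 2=15*d^3 + 50*d^2 + 45*d - 12*n^3 + n^2*(-76*d - 124) + n*(-77*d^2 - 176*d - 39) + 10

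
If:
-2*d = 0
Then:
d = 0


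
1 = 1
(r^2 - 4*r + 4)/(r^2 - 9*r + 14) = (r - 2)/(r - 7)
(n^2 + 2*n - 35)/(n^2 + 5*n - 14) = (n - 5)/(n - 2)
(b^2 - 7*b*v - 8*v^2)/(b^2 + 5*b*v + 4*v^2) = (b - 8*v)/(b + 4*v)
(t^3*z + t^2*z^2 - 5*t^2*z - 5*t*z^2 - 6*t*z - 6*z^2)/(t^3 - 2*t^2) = z*(t^3 + t^2*z - 5*t^2 - 5*t*z - 6*t - 6*z)/(t^2*(t - 2))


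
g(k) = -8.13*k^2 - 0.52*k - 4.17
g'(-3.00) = 48.26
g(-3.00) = -75.78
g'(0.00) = -0.52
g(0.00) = -4.17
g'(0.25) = -4.58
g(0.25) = -4.81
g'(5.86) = -95.80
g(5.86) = -286.40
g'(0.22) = -4.10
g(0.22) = -4.68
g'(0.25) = -4.58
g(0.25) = -4.81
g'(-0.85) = 13.30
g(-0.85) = -9.60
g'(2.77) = -45.56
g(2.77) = -67.99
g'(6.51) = -106.37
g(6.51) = -352.11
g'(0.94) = -15.80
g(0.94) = -11.84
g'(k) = -16.26*k - 0.52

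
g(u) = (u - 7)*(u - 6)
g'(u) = 2*u - 13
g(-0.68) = 51.30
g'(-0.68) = -14.36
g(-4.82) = 127.89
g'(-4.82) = -22.64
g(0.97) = 30.33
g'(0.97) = -11.06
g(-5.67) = 147.86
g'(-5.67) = -24.34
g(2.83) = 13.22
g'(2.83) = -7.34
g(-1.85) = 69.47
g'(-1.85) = -16.70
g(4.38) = 4.24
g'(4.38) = -4.24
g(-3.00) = 90.00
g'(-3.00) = -19.00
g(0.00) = 42.00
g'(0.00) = -13.00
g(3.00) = 12.00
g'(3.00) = -7.00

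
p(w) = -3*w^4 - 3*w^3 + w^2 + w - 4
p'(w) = -12*w^3 - 9*w^2 + 2*w + 1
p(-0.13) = -4.11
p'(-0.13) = 0.61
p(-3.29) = -241.12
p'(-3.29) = 324.34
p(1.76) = -44.28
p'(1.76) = -88.78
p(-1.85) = -18.57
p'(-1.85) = 42.48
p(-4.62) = -1058.19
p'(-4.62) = 982.99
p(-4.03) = -586.74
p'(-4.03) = 632.18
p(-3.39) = -275.23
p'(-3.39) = 358.29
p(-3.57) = -345.62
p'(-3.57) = 425.15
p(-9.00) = -17428.00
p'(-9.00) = 8002.00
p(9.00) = -21784.00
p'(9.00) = -9458.00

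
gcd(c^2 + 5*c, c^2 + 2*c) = c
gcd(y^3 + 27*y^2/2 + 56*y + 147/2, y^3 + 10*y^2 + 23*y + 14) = y + 7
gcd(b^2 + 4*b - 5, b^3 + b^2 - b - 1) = b - 1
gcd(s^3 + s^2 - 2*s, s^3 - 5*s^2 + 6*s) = s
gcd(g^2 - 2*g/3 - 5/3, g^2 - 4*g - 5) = g + 1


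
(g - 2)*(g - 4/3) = g^2 - 10*g/3 + 8/3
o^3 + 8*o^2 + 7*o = o*(o + 1)*(o + 7)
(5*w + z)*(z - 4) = 5*w*z - 20*w + z^2 - 4*z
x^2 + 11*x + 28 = (x + 4)*(x + 7)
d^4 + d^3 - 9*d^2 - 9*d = d*(d - 3)*(d + 1)*(d + 3)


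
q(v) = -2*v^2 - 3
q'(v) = -4*v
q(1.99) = -10.92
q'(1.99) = -7.96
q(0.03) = -3.00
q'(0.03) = -0.12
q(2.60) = -16.52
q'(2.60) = -10.40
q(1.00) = -5.00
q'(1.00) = -4.00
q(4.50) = -43.50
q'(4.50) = -18.00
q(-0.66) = -3.87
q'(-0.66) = 2.64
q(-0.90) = -4.62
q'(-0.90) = 3.60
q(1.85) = -9.84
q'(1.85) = -7.40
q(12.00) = -291.00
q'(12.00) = -48.00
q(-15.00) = -453.00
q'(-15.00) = 60.00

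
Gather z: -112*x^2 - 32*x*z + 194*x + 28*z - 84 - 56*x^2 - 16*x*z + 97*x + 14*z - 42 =-168*x^2 + 291*x + z*(42 - 48*x) - 126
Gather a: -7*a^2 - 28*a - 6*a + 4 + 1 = -7*a^2 - 34*a + 5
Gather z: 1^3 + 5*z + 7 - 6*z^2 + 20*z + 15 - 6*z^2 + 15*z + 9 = -12*z^2 + 40*z + 32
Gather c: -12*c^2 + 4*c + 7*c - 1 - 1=-12*c^2 + 11*c - 2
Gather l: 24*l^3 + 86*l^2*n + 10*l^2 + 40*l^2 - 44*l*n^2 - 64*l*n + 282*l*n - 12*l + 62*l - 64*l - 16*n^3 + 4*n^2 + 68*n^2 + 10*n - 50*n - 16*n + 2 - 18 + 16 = 24*l^3 + l^2*(86*n + 50) + l*(-44*n^2 + 218*n - 14) - 16*n^3 + 72*n^2 - 56*n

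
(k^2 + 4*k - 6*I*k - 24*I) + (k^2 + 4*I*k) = 2*k^2 + 4*k - 2*I*k - 24*I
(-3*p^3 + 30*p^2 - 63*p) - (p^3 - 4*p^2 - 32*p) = -4*p^3 + 34*p^2 - 31*p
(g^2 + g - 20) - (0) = g^2 + g - 20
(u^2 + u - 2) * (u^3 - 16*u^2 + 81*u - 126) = u^5 - 15*u^4 + 63*u^3 - 13*u^2 - 288*u + 252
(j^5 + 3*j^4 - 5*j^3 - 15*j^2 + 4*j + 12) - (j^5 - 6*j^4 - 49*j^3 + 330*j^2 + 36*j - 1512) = 9*j^4 + 44*j^3 - 345*j^2 - 32*j + 1524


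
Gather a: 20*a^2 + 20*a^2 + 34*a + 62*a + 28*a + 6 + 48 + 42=40*a^2 + 124*a + 96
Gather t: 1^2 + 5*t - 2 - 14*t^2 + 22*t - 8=-14*t^2 + 27*t - 9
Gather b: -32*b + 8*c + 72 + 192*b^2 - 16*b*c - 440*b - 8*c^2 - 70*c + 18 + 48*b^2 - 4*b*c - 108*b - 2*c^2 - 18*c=240*b^2 + b*(-20*c - 580) - 10*c^2 - 80*c + 90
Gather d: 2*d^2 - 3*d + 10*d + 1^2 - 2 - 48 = 2*d^2 + 7*d - 49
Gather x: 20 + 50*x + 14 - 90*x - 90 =-40*x - 56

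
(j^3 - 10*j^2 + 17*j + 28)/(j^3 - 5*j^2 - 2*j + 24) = (j^2 - 6*j - 7)/(j^2 - j - 6)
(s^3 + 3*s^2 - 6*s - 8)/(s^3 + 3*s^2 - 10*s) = (s^2 + 5*s + 4)/(s*(s + 5))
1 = 1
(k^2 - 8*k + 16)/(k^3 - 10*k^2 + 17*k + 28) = (k - 4)/(k^2 - 6*k - 7)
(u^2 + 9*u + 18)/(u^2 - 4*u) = (u^2 + 9*u + 18)/(u*(u - 4))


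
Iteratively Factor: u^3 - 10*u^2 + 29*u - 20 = (u - 1)*(u^2 - 9*u + 20) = (u - 5)*(u - 1)*(u - 4)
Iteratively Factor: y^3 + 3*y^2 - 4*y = (y + 4)*(y^2 - y) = (y - 1)*(y + 4)*(y)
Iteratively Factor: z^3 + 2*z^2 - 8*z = (z)*(z^2 + 2*z - 8) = z*(z - 2)*(z + 4)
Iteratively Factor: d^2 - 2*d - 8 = (d + 2)*(d - 4)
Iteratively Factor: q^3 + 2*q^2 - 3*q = (q - 1)*(q^2 + 3*q) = q*(q - 1)*(q + 3)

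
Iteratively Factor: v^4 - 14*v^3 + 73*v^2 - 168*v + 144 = (v - 3)*(v^3 - 11*v^2 + 40*v - 48) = (v - 4)*(v - 3)*(v^2 - 7*v + 12) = (v - 4)*(v - 3)^2*(v - 4)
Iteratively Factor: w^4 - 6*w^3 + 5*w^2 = (w)*(w^3 - 6*w^2 + 5*w) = w*(w - 5)*(w^2 - w) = w*(w - 5)*(w - 1)*(w)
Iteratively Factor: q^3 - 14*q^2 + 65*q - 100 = (q - 5)*(q^2 - 9*q + 20) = (q - 5)*(q - 4)*(q - 5)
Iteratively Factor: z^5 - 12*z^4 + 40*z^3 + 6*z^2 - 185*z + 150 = (z - 1)*(z^4 - 11*z^3 + 29*z^2 + 35*z - 150) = (z - 1)*(z + 2)*(z^3 - 13*z^2 + 55*z - 75) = (z - 5)*(z - 1)*(z + 2)*(z^2 - 8*z + 15) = (z - 5)^2*(z - 1)*(z + 2)*(z - 3)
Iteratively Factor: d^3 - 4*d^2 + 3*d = (d - 3)*(d^2 - d) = d*(d - 3)*(d - 1)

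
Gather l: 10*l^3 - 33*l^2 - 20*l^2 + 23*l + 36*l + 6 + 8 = 10*l^3 - 53*l^2 + 59*l + 14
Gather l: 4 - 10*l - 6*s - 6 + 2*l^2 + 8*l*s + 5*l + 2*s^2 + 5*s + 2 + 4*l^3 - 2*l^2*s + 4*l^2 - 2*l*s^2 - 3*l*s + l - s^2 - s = 4*l^3 + l^2*(6 - 2*s) + l*(-2*s^2 + 5*s - 4) + s^2 - 2*s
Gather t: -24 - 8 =-32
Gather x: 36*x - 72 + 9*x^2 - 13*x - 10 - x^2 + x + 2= 8*x^2 + 24*x - 80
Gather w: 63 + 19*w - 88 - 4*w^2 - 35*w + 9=-4*w^2 - 16*w - 16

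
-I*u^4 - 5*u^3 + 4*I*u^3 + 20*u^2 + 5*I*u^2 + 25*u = u*(u - 5)*(u - 5*I)*(-I*u - I)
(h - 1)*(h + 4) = h^2 + 3*h - 4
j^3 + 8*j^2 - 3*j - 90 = (j - 3)*(j + 5)*(j + 6)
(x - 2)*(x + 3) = x^2 + x - 6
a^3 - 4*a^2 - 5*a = a*(a - 5)*(a + 1)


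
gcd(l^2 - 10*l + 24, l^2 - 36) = l - 6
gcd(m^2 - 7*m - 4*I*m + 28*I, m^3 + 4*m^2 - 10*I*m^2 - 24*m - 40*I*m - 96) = m - 4*I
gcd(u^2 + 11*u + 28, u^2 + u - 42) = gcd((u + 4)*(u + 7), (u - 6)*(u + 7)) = u + 7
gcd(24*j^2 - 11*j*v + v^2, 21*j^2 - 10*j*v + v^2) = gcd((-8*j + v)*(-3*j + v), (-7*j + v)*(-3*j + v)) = -3*j + v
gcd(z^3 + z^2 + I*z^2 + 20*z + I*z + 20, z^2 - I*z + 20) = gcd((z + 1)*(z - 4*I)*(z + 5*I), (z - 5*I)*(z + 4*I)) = 1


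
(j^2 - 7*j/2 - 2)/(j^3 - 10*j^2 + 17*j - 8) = (j^2 - 7*j/2 - 2)/(j^3 - 10*j^2 + 17*j - 8)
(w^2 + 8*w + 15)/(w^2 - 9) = (w + 5)/(w - 3)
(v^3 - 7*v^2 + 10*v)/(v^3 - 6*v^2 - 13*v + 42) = v*(v - 5)/(v^2 - 4*v - 21)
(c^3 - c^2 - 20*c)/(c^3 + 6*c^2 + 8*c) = (c - 5)/(c + 2)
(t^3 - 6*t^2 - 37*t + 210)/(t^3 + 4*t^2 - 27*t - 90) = (t - 7)/(t + 3)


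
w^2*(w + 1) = w^3 + w^2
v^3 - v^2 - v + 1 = (v - 1)^2*(v + 1)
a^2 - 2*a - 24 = (a - 6)*(a + 4)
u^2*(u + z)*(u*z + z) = u^4*z + u^3*z^2 + u^3*z + u^2*z^2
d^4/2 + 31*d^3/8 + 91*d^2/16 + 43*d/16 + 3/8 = (d/2 + 1/4)*(d + 1/4)*(d + 1)*(d + 6)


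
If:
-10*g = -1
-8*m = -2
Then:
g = 1/10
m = 1/4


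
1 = 1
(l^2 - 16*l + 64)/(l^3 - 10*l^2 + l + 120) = (l - 8)/(l^2 - 2*l - 15)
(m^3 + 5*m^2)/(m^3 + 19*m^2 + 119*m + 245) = m^2/(m^2 + 14*m + 49)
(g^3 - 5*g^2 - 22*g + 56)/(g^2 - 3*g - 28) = g - 2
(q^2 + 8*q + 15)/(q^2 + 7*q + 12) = (q + 5)/(q + 4)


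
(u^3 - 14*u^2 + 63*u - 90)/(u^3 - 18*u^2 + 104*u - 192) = (u^2 - 8*u + 15)/(u^2 - 12*u + 32)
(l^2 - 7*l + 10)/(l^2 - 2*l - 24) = (-l^2 + 7*l - 10)/(-l^2 + 2*l + 24)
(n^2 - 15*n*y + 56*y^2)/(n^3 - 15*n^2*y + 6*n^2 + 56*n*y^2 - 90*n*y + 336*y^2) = 1/(n + 6)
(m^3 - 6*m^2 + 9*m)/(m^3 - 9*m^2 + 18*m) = (m - 3)/(m - 6)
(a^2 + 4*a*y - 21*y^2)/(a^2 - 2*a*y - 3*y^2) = (a + 7*y)/(a + y)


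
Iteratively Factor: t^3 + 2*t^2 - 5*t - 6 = (t + 3)*(t^2 - t - 2) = (t - 2)*(t + 3)*(t + 1)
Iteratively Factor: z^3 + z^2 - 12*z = (z + 4)*(z^2 - 3*z) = z*(z + 4)*(z - 3)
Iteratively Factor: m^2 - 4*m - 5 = (m - 5)*(m + 1)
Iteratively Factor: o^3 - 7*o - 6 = (o - 3)*(o^2 + 3*o + 2) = (o - 3)*(o + 2)*(o + 1)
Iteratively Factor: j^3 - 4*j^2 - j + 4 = (j + 1)*(j^2 - 5*j + 4) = (j - 1)*(j + 1)*(j - 4)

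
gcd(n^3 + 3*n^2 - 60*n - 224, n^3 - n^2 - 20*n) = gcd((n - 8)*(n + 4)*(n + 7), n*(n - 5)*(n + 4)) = n + 4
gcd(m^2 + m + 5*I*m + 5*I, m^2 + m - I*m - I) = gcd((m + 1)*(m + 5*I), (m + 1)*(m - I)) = m + 1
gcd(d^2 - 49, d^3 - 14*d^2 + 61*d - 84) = d - 7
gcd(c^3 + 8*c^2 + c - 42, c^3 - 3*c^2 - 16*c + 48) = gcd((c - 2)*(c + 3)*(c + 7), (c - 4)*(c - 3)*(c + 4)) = 1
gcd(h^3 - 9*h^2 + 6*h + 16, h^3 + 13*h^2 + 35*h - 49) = 1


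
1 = 1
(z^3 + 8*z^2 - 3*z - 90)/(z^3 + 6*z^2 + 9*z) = (z^3 + 8*z^2 - 3*z - 90)/(z*(z^2 + 6*z + 9))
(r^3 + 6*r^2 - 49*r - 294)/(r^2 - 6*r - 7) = (r^2 + 13*r + 42)/(r + 1)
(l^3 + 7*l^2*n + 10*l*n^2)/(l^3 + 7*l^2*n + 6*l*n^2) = (l^2 + 7*l*n + 10*n^2)/(l^2 + 7*l*n + 6*n^2)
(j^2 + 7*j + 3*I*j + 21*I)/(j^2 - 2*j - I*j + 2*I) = (j^2 + j*(7 + 3*I) + 21*I)/(j^2 - j*(2 + I) + 2*I)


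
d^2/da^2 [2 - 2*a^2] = -4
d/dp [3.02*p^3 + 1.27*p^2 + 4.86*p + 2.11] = 9.06*p^2 + 2.54*p + 4.86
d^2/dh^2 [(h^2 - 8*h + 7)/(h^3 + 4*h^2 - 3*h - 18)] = 2*(h^4 - 30*h^3 + 126*h^2 - 276*h + 147)/(h^7 + 6*h^6 - 6*h^5 - 80*h^4 - 15*h^3 + 378*h^2 + 108*h - 648)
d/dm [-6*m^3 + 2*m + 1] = 2 - 18*m^2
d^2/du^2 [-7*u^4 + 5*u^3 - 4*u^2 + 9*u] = -84*u^2 + 30*u - 8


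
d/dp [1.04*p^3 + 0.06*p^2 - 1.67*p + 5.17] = 3.12*p^2 + 0.12*p - 1.67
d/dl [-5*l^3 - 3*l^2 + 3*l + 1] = -15*l^2 - 6*l + 3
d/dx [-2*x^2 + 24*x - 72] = 24 - 4*x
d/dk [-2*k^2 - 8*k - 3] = -4*k - 8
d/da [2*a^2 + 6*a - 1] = 4*a + 6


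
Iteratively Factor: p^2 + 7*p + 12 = (p + 4)*(p + 3)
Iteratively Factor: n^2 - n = (n - 1)*(n)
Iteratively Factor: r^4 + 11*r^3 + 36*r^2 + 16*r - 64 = (r - 1)*(r^3 + 12*r^2 + 48*r + 64) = (r - 1)*(r + 4)*(r^2 + 8*r + 16) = (r - 1)*(r + 4)^2*(r + 4)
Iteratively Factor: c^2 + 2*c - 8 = (c - 2)*(c + 4)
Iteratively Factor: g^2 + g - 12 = (g + 4)*(g - 3)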